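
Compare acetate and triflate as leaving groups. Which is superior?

triflate

triflate is the better leaving group.
pKₐ(CF₃SO₃H (triflic acid)) ≈ -14 versus pKₐ(CH₃COOH) ≈ 4.8: triflate is the much weaker base.
Charge spread over three oxygens and a CF₃ group; the premier leaving group in synthesis.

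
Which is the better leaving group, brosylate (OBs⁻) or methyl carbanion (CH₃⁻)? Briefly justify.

brosylate (OBs⁻) is the better leaving group.
pKₐ(p-BrC₆H₄SO₃H) ≈ -2.8 versus pKₐ(CH₄) ≈ 48: brosylate (OBs⁻) is the much weaker base.
Arenesulfonate with a p-bromo substituent.

brosylate (OBs⁻)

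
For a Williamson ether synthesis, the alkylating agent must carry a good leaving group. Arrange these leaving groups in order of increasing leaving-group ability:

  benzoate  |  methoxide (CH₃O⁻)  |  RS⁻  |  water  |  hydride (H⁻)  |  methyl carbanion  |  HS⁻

methyl carbanion < hydride (H⁻) < methoxide (CH₃O⁻) < RS⁻ < HS⁻ < benzoate < water

water: pKₐ(H₃O⁺) ≈ -1.7 — neutral; leaves from a protonated alcohol (R–OH₂⁺)
benzoate: pKₐ(C₆H₅COOH) ≈ 4.2
HS⁻: pKₐ(H₂S) ≈ 7 — larger and more polarisable than the oxygen analogue
RS⁻: pKₐ(RSH (a thiol)) ≈ 10.5 — moderately basic; rarely leaves without activation
methoxide (CH₃O⁻): pKₐ(CH₃OH) ≈ 15.5 — strong base; alkoxides do not leave unassisted
hydride (H⁻): pKₐ(H₂) ≈ 36 — extremely strong base; leaves only in special hydride-transfer contexts
methyl carbanion: pKₐ(CH₄) ≈ 48
Listed from poorest to best leaving group as asked.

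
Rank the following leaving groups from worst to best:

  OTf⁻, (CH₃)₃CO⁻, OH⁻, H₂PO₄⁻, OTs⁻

(CH₃)₃CO⁻ < OH⁻ < H₂PO₄⁻ < OTs⁻ < OTf⁻

Leaving-group ability tracks the stability of the departed species; conjugate-acid pKₐ is the usual yardstick (lower pKₐ → better LG).
OTf⁻: pKₐ(CF₃SO₃H (triflic acid)) ≈ -14 — charge spread over three oxygens and a CF₃ group; the premier leaving group in synthesis
OTs⁻: pKₐ(p-CH₃C₆H₄SO₃H (TsOH)) ≈ -2.8 — resonance-delocalised arenesulfonate
H₂PO₄⁻: pKₐ(H₃PO₄) ≈ 2.1 — moderate base; biological leaving group after further activation
OH⁻: pKₐ(H₂O) ≈ 15.7 — strong base; essentially never leaves without prior activation
(CH₃)₃CO⁻: pKₐ(t-BuOH) ≈ 18 — bulky, strongly basic alkoxide
Reversing gives the worst-to-best order requested.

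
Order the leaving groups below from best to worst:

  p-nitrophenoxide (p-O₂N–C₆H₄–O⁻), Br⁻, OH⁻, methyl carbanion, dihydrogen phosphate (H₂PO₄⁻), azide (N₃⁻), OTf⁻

OTf⁻ > Br⁻ > dihydrogen phosphate (H₂PO₄⁻) > azide (N₃⁻) > p-nitrophenoxide (p-O₂N–C₆H₄–O⁻) > OH⁻ > methyl carbanion

Leaving-group ability tracks the stability of the departed species; conjugate-acid pKₐ is the usual yardstick (lower pKₐ → better LG).
OTf⁻: pKₐ(CF₃SO₃H (triflic acid)) ≈ -14
Br⁻: pKₐ(HBr) ≈ -9
dihydrogen phosphate (H₂PO₄⁻): pKₐ(H₃PO₄) ≈ 2.1
azide (N₃⁻): pKₐ(HN₃) ≈ 4.7
p-nitrophenoxide (p-O₂N–C₆H₄–O⁻): pKₐ(p-nitrophenol) ≈ 7.2
OH⁻: pKₐ(H₂O) ≈ 15.7
methyl carbanion: pKₐ(CH₄) ≈ 48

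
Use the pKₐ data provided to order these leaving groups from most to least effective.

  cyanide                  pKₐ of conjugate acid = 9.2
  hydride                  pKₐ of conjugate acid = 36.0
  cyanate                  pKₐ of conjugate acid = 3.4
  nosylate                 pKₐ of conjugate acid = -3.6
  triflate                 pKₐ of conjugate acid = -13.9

Lower conjugate-acid pKₐ ⇒ weaker base ⇒ better leaving group.
Sorting by the given values: triflate (-13.9), nosylate (-3.6), cyanate (3.4), cyanide (9.2), hydride (36.0).

triflate > nosylate > cyanate > cyanide > hydride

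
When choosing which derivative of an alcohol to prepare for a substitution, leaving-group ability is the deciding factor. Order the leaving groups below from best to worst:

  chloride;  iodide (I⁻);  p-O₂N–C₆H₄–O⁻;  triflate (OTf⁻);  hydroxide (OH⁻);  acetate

Leaving-group ability tracks the stability of the departed species; conjugate-acid pKₐ is the usual yardstick (lower pKₐ → better LG).
triflate (OTf⁻): pKₐ(CF₃SO₃H (triflic acid)) ≈ -14
iodide (I⁻): pKₐ(HI) ≈ -10
chloride: pKₐ(HCl) ≈ -7
acetate: pKₐ(CH₃COOH) ≈ 4.8
p-O₂N–C₆H₄–O⁻: pKₐ(p-nitrophenol) ≈ 7.2
hydroxide (OH⁻): pKₐ(H₂O) ≈ 15.7

triflate (OTf⁻) > iodide (I⁻) > chloride > acetate > p-O₂N–C₆H₄–O⁻ > hydroxide (OH⁻)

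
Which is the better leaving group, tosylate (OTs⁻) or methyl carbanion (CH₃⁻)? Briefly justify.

tosylate (OTs⁻)

tosylate (OTs⁻) is the better leaving group.
pKₐ(p-CH₃C₆H₄SO₃H (TsOH)) ≈ -2.8 versus pKₐ(CH₄) ≈ 48: tosylate (OTs⁻) is the much weaker base.
Resonance-delocalised arenesulfonate.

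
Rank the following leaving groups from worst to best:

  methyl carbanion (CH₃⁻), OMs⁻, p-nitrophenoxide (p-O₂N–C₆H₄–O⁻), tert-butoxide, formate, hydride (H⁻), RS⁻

OMs⁻: pKₐ(CH₃SO₃H (MsOH)) ≈ -1.9
formate: pKₐ(HCOOH) ≈ 3.8
p-nitrophenoxide (p-O₂N–C₆H₄–O⁻): pKₐ(p-nitrophenol) ≈ 7.2
RS⁻: pKₐ(RSH (a thiol)) ≈ 10.5
tert-butoxide: pKₐ(t-BuOH) ≈ 18
hydride (H⁻): pKₐ(H₂) ≈ 36
methyl carbanion (CH₃⁻): pKₐ(CH₄) ≈ 48
Listed from poorest to best leaving group as asked.

methyl carbanion (CH₃⁻) < hydride (H⁻) < tert-butoxide < RS⁻ < p-nitrophenoxide (p-O₂N–C₆H₄–O⁻) < formate < OMs⁻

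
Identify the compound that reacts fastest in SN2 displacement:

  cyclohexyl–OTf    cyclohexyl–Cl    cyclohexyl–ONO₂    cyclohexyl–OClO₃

Identical carbon frameworks mean the comparison reduces to leaving-group quality.
A good leaving group is a weak base: the lower the pKₐ of its conjugate acid, the more readily it departs.
cyclohexyl–OTf loses OTf⁻: pKₐ(CF₃SO₃H (triflic acid)) ≈ -14
cyclohexyl–OClO₃ loses ClO₄⁻: pKₐ(HClO₄) ≈ -10
cyclohexyl–Cl loses Cl⁻: pKₐ(HCl) ≈ -7
cyclohexyl–ONO₂ loses NO₃⁻: pKₐ(HNO₃) ≈ -1.3

cyclohexyl–OTf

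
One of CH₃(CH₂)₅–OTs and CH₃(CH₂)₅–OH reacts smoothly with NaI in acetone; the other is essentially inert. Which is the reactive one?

From CH₃(CH₂)₅–OH the departing group would be OH⁻ (pKₐ(H₂O) ≈ 15.7). Strong base; essentially never leaves without prior activation.
From CH₃(CH₂)₅–OTs the leaving group is OTs⁻ (pKₐ(p-CH₃C₆H₄SO₃H (TsOH)) ≈ -2.8). Resonance-delocalised arenesulfonate.
(In practice CH₃(CH₂)₅–OTs is made from CH₃(CH₂)₅–OH by treatment with TsCl / pyridine, converting the hydroxyl into a tosylate.)

CH₃(CH₂)₅–OTs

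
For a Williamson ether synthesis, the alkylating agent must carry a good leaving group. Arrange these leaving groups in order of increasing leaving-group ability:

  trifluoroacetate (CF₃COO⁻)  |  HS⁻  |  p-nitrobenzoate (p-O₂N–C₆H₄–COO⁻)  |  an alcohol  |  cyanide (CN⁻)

an alcohol: pKₐ(R'OH₂⁺) ≈ -2.4
trifluoroacetate (CF₃COO⁻): pKₐ(CF₃COOH) ≈ 0.2
p-nitrobenzoate (p-O₂N–C₆H₄–COO⁻): pKₐ(p-nitrobenzoic acid) ≈ 3.4
HS⁻: pKₐ(H₂S) ≈ 7
cyanide (CN⁻): pKₐ(HCN) ≈ 9.2
The question asks for worst first, so the sequence is read in increasing leaving-group ability.

cyanide (CN⁻) < HS⁻ < p-nitrobenzoate (p-O₂N–C₆H₄–COO⁻) < trifluoroacetate (CF₃COO⁻) < an alcohol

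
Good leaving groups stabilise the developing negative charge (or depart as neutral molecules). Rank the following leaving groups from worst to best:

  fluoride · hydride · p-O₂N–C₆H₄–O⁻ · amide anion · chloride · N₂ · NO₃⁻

Leaving-group ability tracks the stability of the departed species; conjugate-acid pKₐ is the usual yardstick (lower pKₐ → better LG).
N₂: no meaningful conjugate acid; N₂ departs as an exceptionally stable neutral molecule
chloride: pKₐ(HCl) ≈ -7
NO₃⁻: pKₐ(HNO₃) ≈ -1.3
fluoride: pKₐ(HF) ≈ 3.2
p-O₂N–C₆H₄–O⁻: pKₐ(p-nitrophenol) ≈ 7.2
hydride: pKₐ(H₂) ≈ 36
amide anion: pKₐ(NH₃) ≈ 38
Listed from poorest to best leaving group as asked.

amide anion < hydride < p-O₂N–C₆H₄–O⁻ < fluoride < NO₃⁻ < chloride < N₂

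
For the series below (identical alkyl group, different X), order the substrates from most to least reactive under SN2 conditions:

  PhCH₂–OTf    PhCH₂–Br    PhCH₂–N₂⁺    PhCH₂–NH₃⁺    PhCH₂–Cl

PhCH₂–N₂⁺ > PhCH₂–OTf > PhCH₂–Br > PhCH₂–Cl > PhCH₂–NH₃⁺

With the same alkyl group throughout, only the leaving group differentiates the rates.
The more stable X⁻ (or X) is on its own — i.e. the weaker a base it is — the better a leaving group it makes.
PhCH₂–N₂⁺ loses N₂: no meaningful conjugate acid; N₂ departs as an exceptionally stable neutral molecule
PhCH₂–OTf loses OTf⁻: pKₐ(CF₃SO₃H (triflic acid)) ≈ -14
PhCH₂–Br loses Br⁻: pKₐ(HBr) ≈ -9
PhCH₂–Cl loses Cl⁻: pKₐ(HCl) ≈ -7
PhCH₂–NH₃⁺ loses NH₃: pKₐ(NH₄⁺) ≈ 9.2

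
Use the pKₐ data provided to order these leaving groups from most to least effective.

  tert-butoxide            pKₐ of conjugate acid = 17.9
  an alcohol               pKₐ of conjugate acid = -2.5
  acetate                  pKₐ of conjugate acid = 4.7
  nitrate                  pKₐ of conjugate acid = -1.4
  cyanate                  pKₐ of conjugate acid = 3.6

Lower conjugate-acid pKₐ ⇒ weaker base ⇒ better leaving group.
Sorting by the given values: an alcohol (-2.5), nitrate (-1.4), cyanate (3.6), acetate (4.7), tert-butoxide (17.9).

an alcohol > nitrate > cyanate > acetate > tert-butoxide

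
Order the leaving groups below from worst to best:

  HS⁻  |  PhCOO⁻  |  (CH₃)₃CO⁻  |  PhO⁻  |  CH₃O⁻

(CH₃)₃CO⁻ < CH₃O⁻ < PhO⁻ < HS⁻ < PhCOO⁻

Leaving-group ability tracks the stability of the departed species; conjugate-acid pKₐ is the usual yardstick (lower pKₐ → better LG).
PhCOO⁻: pKₐ(C₆H₅COOH) ≈ 4.2
HS⁻: pKₐ(H₂S) ≈ 7
PhO⁻: pKₐ(C₆H₅OH (phenol)) ≈ 10
CH₃O⁻: pKₐ(CH₃OH) ≈ 15.5
(CH₃)₃CO⁻: pKₐ(t-BuOH) ≈ 18
The question asks for worst first, so the sequence is read in increasing leaving-group ability.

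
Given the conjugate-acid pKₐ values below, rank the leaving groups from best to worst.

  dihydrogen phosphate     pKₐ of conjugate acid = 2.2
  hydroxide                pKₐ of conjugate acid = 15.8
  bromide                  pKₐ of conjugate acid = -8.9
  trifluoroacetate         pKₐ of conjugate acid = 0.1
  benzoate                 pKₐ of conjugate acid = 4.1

bromide > trifluoroacetate > dihydrogen phosphate > benzoate > hydroxide

Lower conjugate-acid pKₐ ⇒ weaker base ⇒ better leaving group.
Sorting by the given values: bromide (-8.9), trifluoroacetate (0.1), dihydrogen phosphate (2.2), benzoate (4.1), hydroxide (15.8).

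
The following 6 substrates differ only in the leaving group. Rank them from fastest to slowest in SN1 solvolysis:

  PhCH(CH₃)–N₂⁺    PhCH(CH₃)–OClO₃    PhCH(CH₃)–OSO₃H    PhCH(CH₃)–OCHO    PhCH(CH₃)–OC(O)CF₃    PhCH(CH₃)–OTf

PhCH(CH₃)–N₂⁺ > PhCH(CH₃)–OTf > PhCH(CH₃)–OClO₃ > PhCH(CH₃)–OSO₃H > PhCH(CH₃)–OC(O)CF₃ > PhCH(CH₃)–OCHO

Same R in every case — rank the leaving groups.
Leaving-group ability tracks the stability of the departed species; conjugate-acid pKₐ is the usual yardstick (lower pKₐ → better LG).
PhCH(CH₃)–N₂⁺ loses N₂: no meaningful conjugate acid; N₂ departs as an exceptionally stable neutral molecule
PhCH(CH₃)–OTf loses OTf⁻: pKₐ(CF₃SO₃H (triflic acid)) ≈ -14
PhCH(CH₃)–OClO₃ loses ClO₄⁻: pKₐ(HClO₄) ≈ -10
PhCH(CH₃)–OSO₃H loses HSO₄⁻: pKₐ(H₂SO₄) ≈ -3
PhCH(CH₃)–OC(O)CF₃ loses CF₃COO⁻: pKₐ(CF₃COOH) ≈ 0.2
PhCH(CH₃)–OCHO loses HCOO⁻: pKₐ(HCOOH) ≈ 3.8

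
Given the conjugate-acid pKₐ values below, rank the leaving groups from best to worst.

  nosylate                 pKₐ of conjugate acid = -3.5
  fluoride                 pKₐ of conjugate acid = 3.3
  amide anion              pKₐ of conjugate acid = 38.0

Lower conjugate-acid pKₐ ⇒ weaker base ⇒ better leaving group.
Sorting by the given values: nosylate (-3.5), fluoride (3.3), amide anion (38.0).

nosylate > fluoride > amide anion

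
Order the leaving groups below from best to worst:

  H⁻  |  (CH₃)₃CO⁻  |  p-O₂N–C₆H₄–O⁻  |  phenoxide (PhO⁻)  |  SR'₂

SR'₂: pKₐ(R'₂SH⁺) ≈ -7
p-O₂N–C₆H₄–O⁻: pKₐ(p-nitrophenol) ≈ 7.2
phenoxide (PhO⁻): pKₐ(C₆H₅OH (phenol)) ≈ 10
(CH₃)₃CO⁻: pKₐ(t-BuOH) ≈ 18
H⁻: pKₐ(H₂) ≈ 36

SR'₂ > p-O₂N–C₆H₄–O⁻ > phenoxide (PhO⁻) > (CH₃)₃CO⁻ > H⁻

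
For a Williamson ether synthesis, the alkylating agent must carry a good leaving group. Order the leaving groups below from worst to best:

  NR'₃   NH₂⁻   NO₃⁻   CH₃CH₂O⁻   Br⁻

NH₂⁻ < CH₃CH₂O⁻ < NR'₃ < NO₃⁻ < Br⁻

Leaving-group ability tracks the stability of the departed species; conjugate-acid pKₐ is the usual yardstick (lower pKₐ → better LG).
Br⁻: pKₐ(HBr) ≈ -9
NO₃⁻: pKₐ(HNO₃) ≈ -1.3
NR'₃: pKₐ(R'₃NH⁺) ≈ 10.7
CH₃CH₂O⁻: pKₐ(CH₃CH₂OH) ≈ 16
NH₂⁻: pKₐ(NH₃) ≈ 38
Listed from poorest to best leaving group as asked.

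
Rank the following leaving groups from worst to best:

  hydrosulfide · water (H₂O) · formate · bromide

hydrosulfide < formate < water (H₂O) < bromide

A good leaving group is a weak base: the lower the pKₐ of its conjugate acid, the more readily it departs.
bromide: pKₐ(HBr) ≈ -9
water (H₂O): pKₐ(H₃O⁺) ≈ -1.7
formate: pKₐ(HCOOH) ≈ 3.8
hydrosulfide: pKₐ(H₂S) ≈ 7
Listed from poorest to best leaving group as asked.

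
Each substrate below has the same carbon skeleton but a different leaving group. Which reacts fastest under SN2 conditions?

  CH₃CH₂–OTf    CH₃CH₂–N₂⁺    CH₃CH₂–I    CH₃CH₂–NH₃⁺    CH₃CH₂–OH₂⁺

The skeletons are identical, so relative rate is governed entirely by leaving-group ability.
Rank by basicity of the departing species: weakest base leaves most easily.
CH₃CH₂–N₂⁺ loses N₂: no meaningful conjugate acid; N₂ departs as an exceptionally stable neutral molecule
CH₃CH₂–OTf loses OTf⁻: pKₐ(CF₃SO₃H (triflic acid)) ≈ -14
CH₃CH₂–I loses I⁻: pKₐ(HI) ≈ -10
CH₃CH₂–OH₂⁺ loses H₂O: pKₐ(H₃O⁺) ≈ -1.7
CH₃CH₂–NH₃⁺ loses NH₃: pKₐ(NH₄⁺) ≈ 9.2

CH₃CH₂–N₂⁺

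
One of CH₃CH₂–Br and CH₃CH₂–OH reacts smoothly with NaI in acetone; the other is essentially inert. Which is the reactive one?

From CH₃CH₂–OH the departing group would be OH⁻ (pKₐ(H₂O) ≈ 15.7). Strong base; essentially never leaves without prior activation.
From CH₃CH₂–Br the leaving group is Br⁻ (pKₐ(HBr) ≈ -9). Weak base; good leaving group.
(In practice CH₃CH₂–Br is made from CH₃CH₂–OH by treatment with PBr₃, replacing the hydroxyl with bromide.)

CH₃CH₂–Br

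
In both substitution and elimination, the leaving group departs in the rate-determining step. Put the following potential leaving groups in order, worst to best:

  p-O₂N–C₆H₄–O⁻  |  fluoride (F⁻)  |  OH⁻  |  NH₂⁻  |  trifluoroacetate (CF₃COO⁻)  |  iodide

NH₂⁻ < OH⁻ < p-O₂N–C₆H₄–O⁻ < fluoride (F⁻) < trifluoroacetate (CF₃COO⁻) < iodide

iodide: pKₐ(HI) ≈ -10
trifluoroacetate (CF₃COO⁻): pKₐ(CF₃COOH) ≈ 0.2
fluoride (F⁻): pKₐ(HF) ≈ 3.2
p-O₂N–C₆H₄–O⁻: pKₐ(p-nitrophenol) ≈ 7.2
OH⁻: pKₐ(H₂O) ≈ 15.7
NH₂⁻: pKₐ(NH₃) ≈ 38
Reversing gives the worst-to-best order requested.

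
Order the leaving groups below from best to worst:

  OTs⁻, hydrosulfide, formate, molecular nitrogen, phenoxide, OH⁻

Rank by basicity of the departing species: weakest base leaves most easily.
molecular nitrogen: no meaningful conjugate acid; N₂ departs as an exceptionally stable neutral molecule
OTs⁻: pKₐ(p-CH₃C₆H₄SO₃H (TsOH)) ≈ -2.8
formate: pKₐ(HCOOH) ≈ 3.8
hydrosulfide: pKₐ(H₂S) ≈ 7
phenoxide: pKₐ(C₆H₅OH (phenol)) ≈ 10
OH⁻: pKₐ(H₂O) ≈ 15.7

molecular nitrogen > OTs⁻ > formate > hydrosulfide > phenoxide > OH⁻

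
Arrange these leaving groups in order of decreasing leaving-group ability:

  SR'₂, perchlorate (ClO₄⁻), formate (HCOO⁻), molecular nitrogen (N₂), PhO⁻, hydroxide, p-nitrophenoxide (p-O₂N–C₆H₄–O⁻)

molecular nitrogen (N₂): no meaningful conjugate acid; N₂ departs as an exceptionally stable neutral molecule
perchlorate (ClO₄⁻): pKₐ(HClO₄) ≈ -10
SR'₂: pKₐ(R'₂SH⁺) ≈ -7
formate (HCOO⁻): pKₐ(HCOOH) ≈ 3.8 — resonance-stabilised carboxylate
p-nitrophenoxide (p-O₂N–C₆H₄–O⁻): pKₐ(p-nitrophenol) ≈ 7.2
PhO⁻: pKₐ(C₆H₅OH (phenol)) ≈ 10 — resonance into the ring helps, but still a poor LG
hydroxide: pKₐ(H₂O) ≈ 15.7 — strong base; essentially never leaves without prior activation

molecular nitrogen (N₂) > perchlorate (ClO₄⁻) > SR'₂ > formate (HCOO⁻) > p-nitrophenoxide (p-O₂N–C₆H₄–O⁻) > PhO⁻ > hydroxide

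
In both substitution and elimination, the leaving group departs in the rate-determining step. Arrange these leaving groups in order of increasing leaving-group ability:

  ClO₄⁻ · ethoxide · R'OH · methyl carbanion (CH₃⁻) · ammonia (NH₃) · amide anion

ClO₄⁻: pKₐ(HClO₄) ≈ -10 — extremely weak base; rarely used for safety reasons
R'OH: pKₐ(R'OH₂⁺) ≈ -2.4
ammonia (NH₃): pKₐ(NH₄⁺) ≈ 9.2
ethoxide: pKₐ(CH₃CH₂OH) ≈ 16 — strong base; alkoxides do not leave unassisted
amide anion: pKₐ(NH₃) ≈ 38 — extremely strong base; never a leaving group
methyl carbanion (CH₃⁻): pKₐ(CH₄) ≈ 48 — unstabilised carbanion; the worst conceivable leaving group
The question asks for worst first, so the sequence is read in increasing leaving-group ability.

methyl carbanion (CH₃⁻) < amide anion < ethoxide < ammonia (NH₃) < R'OH < ClO₄⁻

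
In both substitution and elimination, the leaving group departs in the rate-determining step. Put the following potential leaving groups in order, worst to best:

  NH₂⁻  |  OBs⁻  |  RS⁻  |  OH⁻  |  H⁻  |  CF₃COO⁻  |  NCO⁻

NH₂⁻ < H⁻ < OH⁻ < RS⁻ < NCO⁻ < CF₃COO⁻ < OBs⁻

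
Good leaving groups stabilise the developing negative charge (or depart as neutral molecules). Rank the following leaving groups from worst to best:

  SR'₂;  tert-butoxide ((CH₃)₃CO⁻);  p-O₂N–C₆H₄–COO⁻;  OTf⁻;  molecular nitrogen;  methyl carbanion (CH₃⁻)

The more stable X⁻ (or X) is on its own — i.e. the weaker a base it is — the better a leaving group it makes.
molecular nitrogen: no meaningful conjugate acid; N₂ departs as an exceptionally stable neutral molecule
OTf⁻: pKₐ(CF₃SO₃H (triflic acid)) ≈ -14
SR'₂: pKₐ(R'₂SH⁺) ≈ -7 — neutral; leaves from a sulfonium salt (R–SR'₂⁺)
p-O₂N–C₆H₄–COO⁻: pKₐ(p-nitrobenzoic acid) ≈ 3.4 — electron-withdrawing nitro group stabilises the carboxylate
tert-butoxide ((CH₃)₃CO⁻): pKₐ(t-BuOH) ≈ 18 — bulky, strongly basic alkoxide
methyl carbanion (CH₃⁻): pKₐ(CH₄) ≈ 48 — unstabilised carbanion; the worst conceivable leaving group
The question asks for worst first, so the sequence is read in increasing leaving-group ability.

methyl carbanion (CH₃⁻) < tert-butoxide ((CH₃)₃CO⁻) < p-O₂N–C₆H₄–COO⁻ < SR'₂ < OTf⁻ < molecular nitrogen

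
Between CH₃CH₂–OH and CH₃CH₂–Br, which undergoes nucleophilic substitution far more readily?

From CH₃CH₂–OH the departing group would be OH⁻ (pKₐ(H₂O) ≈ 15.7). Strong base; essentially never leaves without prior activation.
From CH₃CH₂–Br the leaving group is Br⁻ (pKₐ(HBr) ≈ -9). Weak base; good leaving group.
(In practice CH₃CH₂–Br is made from CH₃CH₂–OH by treatment with PBr₃, replacing the hydroxyl with bromide.)

CH₃CH₂–Br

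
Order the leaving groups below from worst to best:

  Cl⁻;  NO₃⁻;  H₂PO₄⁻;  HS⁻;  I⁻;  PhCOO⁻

HS⁻ < PhCOO⁻ < H₂PO₄⁻ < NO₃⁻ < Cl⁻ < I⁻

The more stable X⁻ (or X) is on its own — i.e. the weaker a base it is — the better a leaving group it makes.
I⁻: pKₐ(HI) ≈ -10
Cl⁻: pKₐ(HCl) ≈ -7
NO₃⁻: pKₐ(HNO₃) ≈ -1.3 — resonance-delocalised over three oxygens
H₂PO₄⁻: pKₐ(H₃PO₄) ≈ 2.1
PhCOO⁻: pKₐ(C₆H₅COOH) ≈ 4.2
HS⁻: pKₐ(H₂S) ≈ 7 — larger and more polarisable than the oxygen analogue
Reversing gives the worst-to-best order requested.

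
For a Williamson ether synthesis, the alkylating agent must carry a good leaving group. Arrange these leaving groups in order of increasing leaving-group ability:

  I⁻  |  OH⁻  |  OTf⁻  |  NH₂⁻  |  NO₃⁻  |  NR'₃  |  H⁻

NH₂⁻ < H⁻ < OH⁻ < NR'₃ < NO₃⁻ < I⁻ < OTf⁻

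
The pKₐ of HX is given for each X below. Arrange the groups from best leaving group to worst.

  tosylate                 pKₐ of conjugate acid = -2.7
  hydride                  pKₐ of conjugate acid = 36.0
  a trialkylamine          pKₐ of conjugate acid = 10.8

Lower conjugate-acid pKₐ ⇒ weaker base ⇒ better leaving group.
Sorting by the given values: tosylate (-2.7), a trialkylamine (10.8), hydride (36.0).

tosylate > a trialkylamine > hydride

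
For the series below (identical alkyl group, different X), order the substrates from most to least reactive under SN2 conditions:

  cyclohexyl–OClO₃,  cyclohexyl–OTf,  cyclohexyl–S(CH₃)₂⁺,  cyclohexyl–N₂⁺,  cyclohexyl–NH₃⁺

Identical carbon frameworks mean the comparison reduces to leaving-group quality.
Rank by basicity of the departing species: weakest base leaves most easily.
cyclohexyl–N₂⁺ loses N₂: no meaningful conjugate acid; N₂ departs as an exceptionally stable neutral molecule
cyclohexyl–OTf loses OTf⁻: pKₐ(CF₃SO₃H (triflic acid)) ≈ -14
cyclohexyl–OClO₃ loses ClO₄⁻: pKₐ(HClO₄) ≈ -10
cyclohexyl–S(CH₃)₂⁺ loses SR'₂: pKₐ(R'₂SH⁺) ≈ -7
cyclohexyl–NH₃⁺ loses NH₃: pKₐ(NH₄⁺) ≈ 9.2

cyclohexyl–N₂⁺ > cyclohexyl–OTf > cyclohexyl–OClO₃ > cyclohexyl–S(CH₃)₂⁺ > cyclohexyl–NH₃⁺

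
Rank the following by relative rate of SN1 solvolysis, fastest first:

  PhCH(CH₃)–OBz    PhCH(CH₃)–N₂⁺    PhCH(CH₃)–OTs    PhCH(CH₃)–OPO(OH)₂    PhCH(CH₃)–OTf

PhCH(CH₃)–N₂⁺ > PhCH(CH₃)–OTf > PhCH(CH₃)–OTs > PhCH(CH₃)–OPO(OH)₂ > PhCH(CH₃)–OBz

The skeletons are identical, so relative rate is governed entirely by leaving-group ability.
The more stable X⁻ (or X) is on its own — i.e. the weaker a base it is — the better a leaving group it makes.
PhCH(CH₃)–N₂⁺ loses N₂: no meaningful conjugate acid; N₂ departs as an exceptionally stable neutral molecule
PhCH(CH₃)–OTf loses OTf⁻: pKₐ(CF₃SO₃H (triflic acid)) ≈ -14
PhCH(CH₃)–OTs loses OTs⁻: pKₐ(p-CH₃C₆H₄SO₃H (TsOH)) ≈ -2.8
PhCH(CH₃)–OPO(OH)₂ loses H₂PO₄⁻: pKₐ(H₃PO₄) ≈ 2.1
PhCH(CH₃)–OBz loses PhCOO⁻: pKₐ(C₆H₅COOH) ≈ 4.2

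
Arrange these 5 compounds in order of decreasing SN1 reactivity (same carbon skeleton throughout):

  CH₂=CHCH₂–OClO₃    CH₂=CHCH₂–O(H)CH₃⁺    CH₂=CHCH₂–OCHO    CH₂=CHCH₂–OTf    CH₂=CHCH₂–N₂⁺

CH₂=CHCH₂–N₂⁺ > CH₂=CHCH₂–OTf > CH₂=CHCH₂–OClO₃ > CH₂=CHCH₂–O(H)CH₃⁺ > CH₂=CHCH₂–OCHO

Identical carbon frameworks mean the comparison reduces to leaving-group quality.
Leaving-group ability tracks the stability of the departed species; conjugate-acid pKₐ is the usual yardstick (lower pKₐ → better LG).
CH₂=CHCH₂–N₂⁺ loses N₂: no meaningful conjugate acid; N₂ departs as an exceptionally stable neutral molecule
CH₂=CHCH₂–OTf loses OTf⁻: pKₐ(CF₃SO₃H (triflic acid)) ≈ -14
CH₂=CHCH₂–OClO₃ loses ClO₄⁻: pKₐ(HClO₄) ≈ -10
CH₂=CHCH₂–O(H)CH₃⁺ loses R'OH: pKₐ(R'OH₂⁺) ≈ -2.4
CH₂=CHCH₂–OCHO loses HCOO⁻: pKₐ(HCOOH) ≈ 3.8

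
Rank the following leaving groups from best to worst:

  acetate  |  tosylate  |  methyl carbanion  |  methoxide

tosylate > acetate > methoxide > methyl carbanion

Leaving-group ability tracks the stability of the departed species; conjugate-acid pKₐ is the usual yardstick (lower pKₐ → better LG).
tosylate: pKₐ(p-CH₃C₆H₄SO₃H (TsOH)) ≈ -2.8 — resonance-delocalised arenesulfonate
acetate: pKₐ(CH₃COOH) ≈ 4.8
methoxide: pKₐ(CH₃OH) ≈ 15.5 — strong base; alkoxides do not leave unassisted
methyl carbanion: pKₐ(CH₄) ≈ 48 — unstabilised carbanion; the worst conceivable leaving group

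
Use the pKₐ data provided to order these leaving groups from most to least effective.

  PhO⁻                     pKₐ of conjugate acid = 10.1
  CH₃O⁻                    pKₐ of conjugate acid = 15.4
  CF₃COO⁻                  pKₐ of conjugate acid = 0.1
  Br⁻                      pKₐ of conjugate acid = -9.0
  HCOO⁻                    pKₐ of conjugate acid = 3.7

Br⁻ > CF₃COO⁻ > HCOO⁻ > PhO⁻ > CH₃O⁻

Lower conjugate-acid pKₐ ⇒ weaker base ⇒ better leaving group.
Sorting by the given values: Br⁻ (-9.0), CF₃COO⁻ (0.1), HCOO⁻ (3.7), PhO⁻ (10.1), CH₃O⁻ (15.4).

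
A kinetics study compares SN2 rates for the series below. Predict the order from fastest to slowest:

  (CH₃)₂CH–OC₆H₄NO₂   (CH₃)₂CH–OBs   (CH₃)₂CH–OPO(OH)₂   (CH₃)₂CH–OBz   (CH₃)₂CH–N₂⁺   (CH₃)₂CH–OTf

Identical carbon frameworks mean the comparison reduces to leaving-group quality.
Leaving-group ability tracks the stability of the departed species; conjugate-acid pKₐ is the usual yardstick (lower pKₐ → better LG).
(CH₃)₂CH–N₂⁺ loses N₂: no meaningful conjugate acid; N₂ departs as an exceptionally stable neutral molecule
(CH₃)₂CH–OTf loses OTf⁻: pKₐ(CF₃SO₃H (triflic acid)) ≈ -14
(CH₃)₂CH–OBs loses OBs⁻: pKₐ(p-BrC₆H₄SO₃H) ≈ -2.8
(CH₃)₂CH–OPO(OH)₂ loses H₂PO₄⁻: pKₐ(H₃PO₄) ≈ 2.1
(CH₃)₂CH–OBz loses PhCOO⁻: pKₐ(C₆H₅COOH) ≈ 4.2
(CH₃)₂CH–OC₆H₄NO₂ loses p-O₂N–C₆H₄–O⁻: pKₐ(p-nitrophenol) ≈ 7.2

(CH₃)₂CH–N₂⁺ > (CH₃)₂CH–OTf > (CH₃)₂CH–OBs > (CH₃)₂CH–OPO(OH)₂ > (CH₃)₂CH–OBz > (CH₃)₂CH–OC₆H₄NO₂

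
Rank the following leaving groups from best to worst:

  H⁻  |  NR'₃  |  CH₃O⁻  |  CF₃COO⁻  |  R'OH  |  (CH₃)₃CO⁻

R'OH > CF₃COO⁻ > NR'₃ > CH₃O⁻ > (CH₃)₃CO⁻ > H⁻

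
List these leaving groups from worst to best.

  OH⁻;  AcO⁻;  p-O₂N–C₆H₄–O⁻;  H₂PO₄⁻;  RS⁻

The more stable X⁻ (or X) is on its own — i.e. the weaker a base it is — the better a leaving group it makes.
H₂PO₄⁻: pKₐ(H₃PO₄) ≈ 2.1
AcO⁻: pKₐ(CH₃COOH) ≈ 4.8 — resonance-stabilised but still a weak base
p-O₂N–C₆H₄–O⁻: pKₐ(p-nitrophenol) ≈ 7.2 — nitro group delocalises the charge; the classic chromogenic LG
RS⁻: pKₐ(RSH (a thiol)) ≈ 10.5 — moderately basic; rarely leaves without activation
OH⁻: pKₐ(H₂O) ≈ 15.7 — strong base; essentially never leaves without prior activation
Reversing gives the worst-to-best order requested.

OH⁻ < RS⁻ < p-O₂N–C₆H₄–O⁻ < AcO⁻ < H₂PO₄⁻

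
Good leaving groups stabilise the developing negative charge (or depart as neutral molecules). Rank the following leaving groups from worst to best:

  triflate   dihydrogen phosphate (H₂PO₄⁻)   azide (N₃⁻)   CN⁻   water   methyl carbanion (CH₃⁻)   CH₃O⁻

triflate: pKₐ(CF₃SO₃H (triflic acid)) ≈ -14 — charge spread over three oxygens and a CF₃ group; the premier leaving group in synthesis
water: pKₐ(H₃O⁺) ≈ -1.7
dihydrogen phosphate (H₂PO₄⁻): pKₐ(H₃PO₄) ≈ 2.1 — moderate base; biological leaving group after further activation
azide (N₃⁻): pKₐ(HN₃) ≈ 4.7
CN⁻: pKₐ(HCN) ≈ 9.2 — sp carbon stabilises the charge somewhat, but still a poor LG
CH₃O⁻: pKₐ(CH₃OH) ≈ 15.5 — strong base; alkoxides do not leave unassisted
methyl carbanion (CH₃⁻): pKₐ(CH₄) ≈ 48 — unstabilised carbanion; the worst conceivable leaving group
Reversing gives the worst-to-best order requested.

methyl carbanion (CH₃⁻) < CH₃O⁻ < CN⁻ < azide (N₃⁻) < dihydrogen phosphate (H₂PO₄⁻) < water < triflate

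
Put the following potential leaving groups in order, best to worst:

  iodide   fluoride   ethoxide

iodide > fluoride > ethoxide

Rank by basicity of the departing species: weakest base leaves most easily.
iodide: pKₐ(HI) ≈ -10
fluoride: pKₐ(HF) ≈ 3.2
ethoxide: pKₐ(CH₃CH₂OH) ≈ 16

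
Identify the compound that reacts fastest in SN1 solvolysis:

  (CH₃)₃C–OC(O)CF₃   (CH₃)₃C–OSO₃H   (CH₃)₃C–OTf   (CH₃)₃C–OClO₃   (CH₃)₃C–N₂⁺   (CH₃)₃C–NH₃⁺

(CH₃)₃C–N₂⁺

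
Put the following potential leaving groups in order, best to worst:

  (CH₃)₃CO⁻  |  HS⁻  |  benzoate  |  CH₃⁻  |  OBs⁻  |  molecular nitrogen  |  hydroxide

Rank by basicity of the departing species: weakest base leaves most easily.
molecular nitrogen: no meaningful conjugate acid; N₂ departs as an exceptionally stable neutral molecule
OBs⁻: pKₐ(p-BrC₆H₄SO₃H) ≈ -2.8
benzoate: pKₐ(C₆H₅COOH) ≈ 4.2 — aryl carboxylate
HS⁻: pKₐ(H₂S) ≈ 7 — larger and more polarisable than the oxygen analogue
hydroxide: pKₐ(H₂O) ≈ 15.7 — strong base; essentially never leaves without prior activation
(CH₃)₃CO⁻: pKₐ(t-BuOH) ≈ 18 — bulky, strongly basic alkoxide
CH₃⁻: pKₐ(CH₄) ≈ 48 — unstabilised carbanion; the worst conceivable leaving group

molecular nitrogen > OBs⁻ > benzoate > HS⁻ > hydroxide > (CH₃)₃CO⁻ > CH₃⁻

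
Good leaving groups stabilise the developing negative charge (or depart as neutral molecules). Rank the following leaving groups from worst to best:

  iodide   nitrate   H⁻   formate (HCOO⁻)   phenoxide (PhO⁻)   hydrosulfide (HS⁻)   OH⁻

Leaving-group ability tracks the stability of the departed species; conjugate-acid pKₐ is the usual yardstick (lower pKₐ → better LG).
iodide: pKₐ(HI) ≈ -10
nitrate: pKₐ(HNO₃) ≈ -1.3
formate (HCOO⁻): pKₐ(HCOOH) ≈ 3.8
hydrosulfide (HS⁻): pKₐ(H₂S) ≈ 7
phenoxide (PhO⁻): pKₐ(C₆H₅OH (phenol)) ≈ 10
OH⁻: pKₐ(H₂O) ≈ 15.7
H⁻: pKₐ(H₂) ≈ 36
Reversing gives the worst-to-best order requested.

H⁻ < OH⁻ < phenoxide (PhO⁻) < hydrosulfide (HS⁻) < formate (HCOO⁻) < nitrate < iodide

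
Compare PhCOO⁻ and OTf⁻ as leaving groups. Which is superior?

OTf⁻ is the better leaving group.
pKₐ(CF₃SO₃H (triflic acid)) ≈ -14 versus pKₐ(C₆H₅COOH) ≈ 4.2: OTf⁻ is the much weaker base.
Charge spread over three oxygens and a CF₃ group; the premier leaving group in synthesis.

OTf⁻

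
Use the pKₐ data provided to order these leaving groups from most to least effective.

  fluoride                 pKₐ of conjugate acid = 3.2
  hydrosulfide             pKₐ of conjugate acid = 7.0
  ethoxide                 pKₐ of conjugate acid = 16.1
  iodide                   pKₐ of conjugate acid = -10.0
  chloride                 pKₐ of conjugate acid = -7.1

Lower conjugate-acid pKₐ ⇒ weaker base ⇒ better leaving group.
Sorting by the given values: iodide (-10.0), chloride (-7.1), fluoride (3.2), hydrosulfide (7.0), ethoxide (16.1).

iodide > chloride > fluoride > hydrosulfide > ethoxide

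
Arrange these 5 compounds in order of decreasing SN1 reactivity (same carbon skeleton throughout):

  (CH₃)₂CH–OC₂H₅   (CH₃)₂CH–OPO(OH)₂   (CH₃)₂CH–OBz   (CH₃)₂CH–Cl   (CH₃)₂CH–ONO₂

The skeletons are identical, so relative rate is governed entirely by leaving-group ability.
Rank by basicity of the departing species: weakest base leaves most easily.
(CH₃)₂CH–Cl loses Cl⁻: pKₐ(HCl) ≈ -7
(CH₃)₂CH–ONO₂ loses NO₃⁻: pKₐ(HNO₃) ≈ -1.3
(CH₃)₂CH–OPO(OH)₂ loses H₂PO₄⁻: pKₐ(H₃PO₄) ≈ 2.1
(CH₃)₂CH–OBz loses PhCOO⁻: pKₐ(C₆H₅COOH) ≈ 4.2
(CH₃)₂CH–OC₂H₅ loses CH₃CH₂O⁻: pKₐ(CH₃CH₂OH) ≈ 16

(CH₃)₂CH–Cl > (CH₃)₂CH–ONO₂ > (CH₃)₂CH–OPO(OH)₂ > (CH₃)₂CH–OBz > (CH₃)₂CH–OC₂H₅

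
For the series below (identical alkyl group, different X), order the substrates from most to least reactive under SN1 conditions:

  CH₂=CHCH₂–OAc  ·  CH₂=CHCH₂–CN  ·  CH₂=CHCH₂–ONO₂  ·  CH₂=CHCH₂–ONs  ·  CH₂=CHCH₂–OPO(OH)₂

CH₂=CHCH₂–ONs > CH₂=CHCH₂–ONO₂ > CH₂=CHCH₂–OPO(OH)₂ > CH₂=CHCH₂–OAc > CH₂=CHCH₂–CN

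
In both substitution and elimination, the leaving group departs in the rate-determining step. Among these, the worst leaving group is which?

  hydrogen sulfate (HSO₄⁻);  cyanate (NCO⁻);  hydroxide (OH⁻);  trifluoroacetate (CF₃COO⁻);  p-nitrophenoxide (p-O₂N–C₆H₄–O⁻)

hydroxide (OH⁻)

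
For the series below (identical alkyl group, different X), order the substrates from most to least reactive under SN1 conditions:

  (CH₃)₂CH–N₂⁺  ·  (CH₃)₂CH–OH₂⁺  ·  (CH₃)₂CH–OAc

The skeletons are identical, so relative rate is governed entirely by leaving-group ability.
A good leaving group is a weak base: the lower the pKₐ of its conjugate acid, the more readily it departs.
(CH₃)₂CH–N₂⁺ loses N₂: no meaningful conjugate acid; N₂ departs as an exceptionally stable neutral molecule
(CH₃)₂CH–OH₂⁺ loses H₂O: pKₐ(H₃O⁺) ≈ -1.7
(CH₃)₂CH–OAc loses AcO⁻: pKₐ(CH₃COOH) ≈ 4.8

(CH₃)₂CH–N₂⁺ > (CH₃)₂CH–OH₂⁺ > (CH₃)₂CH–OAc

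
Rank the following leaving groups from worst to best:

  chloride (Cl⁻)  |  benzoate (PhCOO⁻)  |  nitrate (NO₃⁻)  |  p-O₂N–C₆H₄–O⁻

A good leaving group is a weak base: the lower the pKₐ of its conjugate acid, the more readily it departs.
chloride (Cl⁻): pKₐ(HCl) ≈ -7
nitrate (NO₃⁻): pKₐ(HNO₃) ≈ -1.3
benzoate (PhCOO⁻): pKₐ(C₆H₅COOH) ≈ 4.2
p-O₂N–C₆H₄–O⁻: pKₐ(p-nitrophenol) ≈ 7.2
Listed from poorest to best leaving group as asked.

p-O₂N–C₆H₄–O⁻ < benzoate (PhCOO⁻) < nitrate (NO₃⁻) < chloride (Cl⁻)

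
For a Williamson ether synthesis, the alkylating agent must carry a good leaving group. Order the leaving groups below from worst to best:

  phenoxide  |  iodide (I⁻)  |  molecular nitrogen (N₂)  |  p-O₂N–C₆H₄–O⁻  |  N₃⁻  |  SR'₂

molecular nitrogen (N₂): no meaningful conjugate acid; N₂ departs as an exceptionally stable neutral molecule
iodide (I⁻): pKₐ(HI) ≈ -10
SR'₂: pKₐ(R'₂SH⁺) ≈ -7
N₃⁻: pKₐ(HN₃) ≈ 4.7
p-O₂N–C₆H₄–O⁻: pKₐ(p-nitrophenol) ≈ 7.2
phenoxide: pKₐ(C₆H₅OH (phenol)) ≈ 10
The question asks for worst first, so the sequence is read in increasing leaving-group ability.

phenoxide < p-O₂N–C₆H₄–O⁻ < N₃⁻ < SR'₂ < iodide (I⁻) < molecular nitrogen (N₂)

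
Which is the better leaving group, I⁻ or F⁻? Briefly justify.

I⁻ is the better leaving group.
pKₐ(HI) ≈ -10 versus pKₐ(HF) ≈ 3.2: I⁻ is the much weaker base.
Large, highly polarisable; very weak base.

I⁻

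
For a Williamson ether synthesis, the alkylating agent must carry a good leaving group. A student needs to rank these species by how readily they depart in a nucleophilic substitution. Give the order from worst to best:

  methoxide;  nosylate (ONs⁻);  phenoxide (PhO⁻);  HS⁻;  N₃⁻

methoxide < phenoxide (PhO⁻) < HS⁻ < N₃⁻ < nosylate (ONs⁻)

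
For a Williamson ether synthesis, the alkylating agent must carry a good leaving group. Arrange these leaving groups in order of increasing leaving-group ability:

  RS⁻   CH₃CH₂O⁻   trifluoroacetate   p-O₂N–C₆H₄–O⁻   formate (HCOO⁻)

Leaving-group ability tracks the stability of the departed species; conjugate-acid pKₐ is the usual yardstick (lower pKₐ → better LG).
trifluoroacetate: pKₐ(CF₃COOH) ≈ 0.2
formate (HCOO⁻): pKₐ(HCOOH) ≈ 3.8
p-O₂N–C₆H₄–O⁻: pKₐ(p-nitrophenol) ≈ 7.2
RS⁻: pKₐ(RSH (a thiol)) ≈ 10.5
CH₃CH₂O⁻: pKₐ(CH₃CH₂OH) ≈ 16
The question asks for worst first, so the sequence is read in increasing leaving-group ability.

CH₃CH₂O⁻ < RS⁻ < p-O₂N–C₆H₄–O⁻ < formate (HCOO⁻) < trifluoroacetate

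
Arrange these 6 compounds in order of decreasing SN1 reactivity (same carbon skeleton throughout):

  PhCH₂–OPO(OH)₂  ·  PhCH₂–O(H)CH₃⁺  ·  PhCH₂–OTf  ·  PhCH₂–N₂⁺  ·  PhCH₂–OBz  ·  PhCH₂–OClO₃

PhCH₂–N₂⁺ > PhCH₂–OTf > PhCH₂–OClO₃ > PhCH₂–O(H)CH₃⁺ > PhCH₂–OPO(OH)₂ > PhCH₂–OBz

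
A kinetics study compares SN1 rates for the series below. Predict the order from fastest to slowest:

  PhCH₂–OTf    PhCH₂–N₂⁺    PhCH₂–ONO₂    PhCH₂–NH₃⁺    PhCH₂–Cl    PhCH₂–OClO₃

PhCH₂–N₂⁺ > PhCH₂–OTf > PhCH₂–OClO₃ > PhCH₂–Cl > PhCH₂–ONO₂ > PhCH₂–NH₃⁺

Same R in every case — rank the leaving groups.
Leaving-group ability tracks the stability of the departed species; conjugate-acid pKₐ is the usual yardstick (lower pKₐ → better LG).
PhCH₂–N₂⁺ loses N₂: no meaningful conjugate acid; N₂ departs as an exceptionally stable neutral molecule
PhCH₂–OTf loses OTf⁻: pKₐ(CF₃SO₃H (triflic acid)) ≈ -14
PhCH₂–OClO₃ loses ClO₄⁻: pKₐ(HClO₄) ≈ -10
PhCH₂–Cl loses Cl⁻: pKₐ(HCl) ≈ -7
PhCH₂–ONO₂ loses NO₃⁻: pKₐ(HNO₃) ≈ -1.3
PhCH₂–NH₃⁺ loses NH₃: pKₐ(NH₄⁺) ≈ 9.2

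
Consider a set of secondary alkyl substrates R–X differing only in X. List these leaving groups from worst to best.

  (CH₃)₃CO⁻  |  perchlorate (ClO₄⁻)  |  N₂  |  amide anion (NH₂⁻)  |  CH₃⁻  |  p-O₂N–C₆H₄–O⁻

CH₃⁻ < amide anion (NH₂⁻) < (CH₃)₃CO⁻ < p-O₂N–C₆H₄–O⁻ < perchlorate (ClO₄⁻) < N₂

The more stable X⁻ (or X) is on its own — i.e. the weaker a base it is — the better a leaving group it makes.
N₂: no meaningful conjugate acid; N₂ departs as an exceptionally stable neutral molecule
perchlorate (ClO₄⁻): pKₐ(HClO₄) ≈ -10
p-O₂N–C₆H₄–O⁻: pKₐ(p-nitrophenol) ≈ 7.2
(CH₃)₃CO⁻: pKₐ(t-BuOH) ≈ 18
amide anion (NH₂⁻): pKₐ(NH₃) ≈ 38
CH₃⁻: pKₐ(CH₄) ≈ 48
Listed from poorest to best leaving group as asked.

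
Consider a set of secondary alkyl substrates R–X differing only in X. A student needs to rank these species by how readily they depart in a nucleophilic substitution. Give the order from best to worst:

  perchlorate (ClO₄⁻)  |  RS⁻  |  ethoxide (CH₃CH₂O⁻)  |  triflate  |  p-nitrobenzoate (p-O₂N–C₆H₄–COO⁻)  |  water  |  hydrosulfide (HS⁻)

triflate > perchlorate (ClO₄⁻) > water > p-nitrobenzoate (p-O₂N–C₆H₄–COO⁻) > hydrosulfide (HS⁻) > RS⁻ > ethoxide (CH₃CH₂O⁻)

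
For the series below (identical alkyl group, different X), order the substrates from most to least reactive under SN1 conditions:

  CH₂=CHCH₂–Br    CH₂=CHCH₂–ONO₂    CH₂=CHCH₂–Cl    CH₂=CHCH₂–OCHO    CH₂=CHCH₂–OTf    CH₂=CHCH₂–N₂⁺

CH₂=CHCH₂–N₂⁺ > CH₂=CHCH₂–OTf > CH₂=CHCH₂–Br > CH₂=CHCH₂–Cl > CH₂=CHCH₂–ONO₂ > CH₂=CHCH₂–OCHO

With the same alkyl group throughout, only the leaving group differentiates the rates.
A good leaving group is a weak base: the lower the pKₐ of its conjugate acid, the more readily it departs.
CH₂=CHCH₂–N₂⁺ loses N₂: no meaningful conjugate acid; N₂ departs as an exceptionally stable neutral molecule
CH₂=CHCH₂–OTf loses OTf⁻: pKₐ(CF₃SO₃H (triflic acid)) ≈ -14
CH₂=CHCH₂–Br loses Br⁻: pKₐ(HBr) ≈ -9
CH₂=CHCH₂–Cl loses Cl⁻: pKₐ(HCl) ≈ -7
CH₂=CHCH₂–ONO₂ loses NO₃⁻: pKₐ(HNO₃) ≈ -1.3
CH₂=CHCH₂–OCHO loses HCOO⁻: pKₐ(HCOOH) ≈ 3.8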